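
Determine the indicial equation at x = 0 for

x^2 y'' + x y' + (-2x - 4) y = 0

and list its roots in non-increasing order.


Divide by x^2 to reach normal form y'' + P_1(x) y' + P_2(x) y = 0 with P_1(x) = 1/x and P_2(x) = -2/x - 4/x^2.
x = 0 is a singular point because the y'-coefficient 1/x has a pole at x = 0 and the y-coefficient -2/x - 4/x^2 has a pole at x = 0.
It is a regular singular point because x P_1(x) = p(x) = 1 and x^2 P_2(x) = q(x) = -2x - 4 are polynomials, hence analytic at x = 0.
p(0) = 1,  q(0) = -4.
Indicial equation: r(r-1) + p(0) r + q(0) = 0, i.e. r^2 + (p(0) - 1) r + q(0) = 0, i.e. r^2 - 4 = 0.
Discriminant: (0)^2 - 4(-4) = 16, so r = (0 ± 4)/2.
Solving: r_1 = 2, r_2 = -2.

indicial: r^2 - 4 = 0; roots r_1 = 2, r_2 = -2


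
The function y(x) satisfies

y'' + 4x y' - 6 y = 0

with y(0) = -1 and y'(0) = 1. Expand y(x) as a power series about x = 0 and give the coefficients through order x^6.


Ansatz: y(x) = sum_{n>=0} a_n x^n, so y'(x) = sum_{n>=1} n a_n x^(n-1) and y''(x) = sum_{n>=2} n(n-1) a_n x^(n-2).
Substitute into P(x) y'' + Q(x) y' + R(x) y = 0 with P(x) = 1, Q(x) = 4x, R(x) = -6, and match powers of x.
Initial conditions: a_0 = -1, a_1 = 1.
Setting the coefficient of each power of x to zero and solving order by order (substituting the coefficients already found):
  x^0: 2 a_2 - 6 a_0 = 0  ->  2 a_2 = 6 a_0 = -6  ->  a_2 = -3
  x^1: 6 a_3 - 2 a_1 = 0  ->  6 a_3 = 2 a_1 = 2  ->  a_3 = 1/3
  x^2: 12 a_4 + 2 a_2 = 0  ->  12 a_4 = -2 a_2 = 6  ->  a_4 = 1/2
  x^3: 20 a_5 + 6 a_3 = 0  ->  20 a_5 = -6 a_3 = -2  ->  a_5 = -1/10
  x^4: 30 a_6 + 10 a_4 = 0  ->  30 a_6 = -10 a_4 = -5  ->  a_6 = -1/6
Truncated series: y(x) = -1 + x - 3 x^2 + (1/3) x^3 + (1/2) x^4 - (1/10) x^5 - (1/6) x^6 + O(x^7).

a_0 = -1; a_1 = 1; a_2 = -3; a_3 = 1/3; a_4 = 1/2; a_5 = -1/10; a_6 = -1/6


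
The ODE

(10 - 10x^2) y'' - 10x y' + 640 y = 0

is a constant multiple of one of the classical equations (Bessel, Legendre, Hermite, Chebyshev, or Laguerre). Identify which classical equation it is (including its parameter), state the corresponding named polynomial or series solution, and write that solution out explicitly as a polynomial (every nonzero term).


All three coefficients share the factor 10; dividing through by 10 gives  (1 - x^2) y'' - x y' + 64 y = 0.
This matches the Chebyshev equation (1 - x^2) y'' - x y' + n^2 y = 0 (note the -x y' term, not -2x y') with n^2 = 64, so n = 8; the polynomial solution is T_8(x).
With y = sum_k a_k x^k, matching x^k gives (k+2)(k+1) a_{k+2} = (k^2 - n^2) a_k = (k - 8)(k + 8) a_k. The right side vanishes at k = 8, so the series with the parity of 8 terminates at degree 8.
Standard normalization: leading coefficient of T_n is 2^(n-1), so a_8 = 2^7 = 128. Work downward with a_k = (k+1)(k+2) a_{k+2} / ((k - 8)(k + 8)):
  a_6 = (7)(8)(128) / ((6 - 8)(6 + 8)) = 7168/(-28) = -256
  a_4 = (5)(6)(-256) / ((4 - 8)(4 + 8)) = -7680/(-48) = 160
  a_2 = (3)(4)(160) / ((2 - 8)(2 + 8)) = 1920/(-60) = -32
  a_0 = (1)(2)(-32) / ((0 - 8)(0 + 8)) = -64/(-64) = 1
Hence T_8(x) = 128 x^8 - 256 x^6 + 160 x^4 - 32 x^2 + 1.

T_8(x); series = 128 x^8 - 256 x^6 + 160 x^4 - 32 x^2 + 1


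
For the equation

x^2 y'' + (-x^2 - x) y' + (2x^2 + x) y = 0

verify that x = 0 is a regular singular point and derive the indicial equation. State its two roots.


Divide by x^2 to reach normal form y'' + P_1(x) y' + P_2(x) y = 0 with P_1(x) = -1 - 1/x and P_2(x) = 2 + 1/x.
x = 0 is a singular point because the y'-coefficient -1 - 1/x has a pole at x = 0 and the y-coefficient 2 + 1/x has a pole at x = 0.
It is a regular singular point because x P_1(x) = p(x) = -x - 1 and x^2 P_2(x) = q(x) = 2x^2 + x are polynomials, hence analytic at x = 0.
p(0) = -1,  q(0) = 0.
Indicial equation: r(r-1) + p(0) r + q(0) = 0, i.e. r^2 + (p(0) - 1) r + q(0) = 0, i.e. r^2 - 2 r = 0.
Discriminant: (-2)^2 - 4(0) = 4, so r = (2 ± 2)/2.
Solving: r_1 = 2, r_2 = 0.

indicial: r^2 - 2 r = 0; roots r_1 = 2, r_2 = 0


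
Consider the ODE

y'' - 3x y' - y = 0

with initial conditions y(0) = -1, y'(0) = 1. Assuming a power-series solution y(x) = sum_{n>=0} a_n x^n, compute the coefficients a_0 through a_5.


Ansatz: y(x) = sum_{n>=0} a_n x^n, so y'(x) = sum_{n>=1} n a_n x^(n-1) and y''(x) = sum_{n>=2} n(n-1) a_n x^(n-2).
Substitute into P(x) y'' + Q(x) y' + R(x) y = 0 with P(x) = 1, Q(x) = -3x, R(x) = -1, and match powers of x.
Initial conditions: a_0 = -1, a_1 = 1.
Setting the coefficient of each power of x to zero and solving order by order (substituting the coefficients already found):
  x^0: 2 a_2 - a_0 = 0  ->  2 a_2 = a_0 = -1  ->  a_2 = -1/2
  x^1: 6 a_3 - 4 a_1 = 0  ->  6 a_3 = 4 a_1 = 4  ->  a_3 = 2/3
  x^2: 12 a_4 - 7 a_2 = 0  ->  12 a_4 = 7 a_2 = -7/2  ->  a_4 = -7/24
  x^3: 20 a_5 - 10 a_3 = 0  ->  20 a_5 = 10 a_3 = 20/3  ->  a_5 = 1/3
Truncated series: y(x) = -1 + x - (1/2) x^2 + (2/3) x^3 - (7/24) x^4 + (1/3) x^5 + O(x^6).

a_0 = -1; a_1 = 1; a_2 = -1/2; a_3 = 2/3; a_4 = -7/24; a_5 = 1/3


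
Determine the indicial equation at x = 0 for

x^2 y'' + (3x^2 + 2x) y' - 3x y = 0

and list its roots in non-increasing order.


Divide by x^2 to reach normal form y'' + P_1(x) y' + P_2(x) y = 0 with P_1(x) = 3 + 2/x and P_2(x) = -3/x.
x = 0 is a singular point because the y'-coefficient 3 + 2/x has a pole at x = 0 and the y-coefficient -3/x has a pole at x = 0.
It is a regular singular point because x P_1(x) = p(x) = 3x + 2 and x^2 P_2(x) = q(x) = -3x are polynomials, hence analytic at x = 0.
p(0) = 2,  q(0) = 0.
Indicial equation: r(r-1) + p(0) r + q(0) = 0, i.e. r^2 + (p(0) - 1) r + q(0) = 0, i.e. r^2 + 1 r = 0.
Discriminant: (1)^2 - 4(0) = 1, so r = (-1 ± 1)/2.
Solving: r_1 = 0, r_2 = -1.

indicial: r^2 + 1 r = 0; roots r_1 = 0, r_2 = -1


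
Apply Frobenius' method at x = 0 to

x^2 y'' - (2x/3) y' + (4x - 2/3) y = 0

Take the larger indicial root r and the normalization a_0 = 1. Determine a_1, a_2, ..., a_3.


Write in Frobenius form y'' + (p(x)/x) y' + (q(x)/x^2) y = 0:
  p(x) = -2/3,  q(x) = 4x - 2/3.
Indicial equation: r(r-1) + (-2/3) r + (-2/3) = 0 -> roots r_1 = 2, r_2 = -1/3.
Take r = r_1 = 2. Let y(x) = x^r sum_{n>=0} a_n x^n with a_0 = 1.
Substitute y = x^r sum a_n x^n and match x^{r+n}. The recurrence is
  D(n) a_n + 4 a_{n-1} = 0,  where D(n) = (r+n)(r+n-1) + (-2/3)(r+n) + (-2/3).
  a_n = -4 / D(n) * a_{n-1}.
Since the indicial polynomial factors as (r - r_1)(r - r_2), D(n) = (r_1 + n - r_1)(r_1 + n - r_2) = n(n + 7/3).
Evaluating step by step (a_0 = 1):
  n = 1: D(1) = 1(1 + 7/3) = 10/3; numerator = -4(1) = -4; a_1 = (-4)/(10/3) = -6/5
  n = 2: D(2) = 2(2 + 7/3) = 26/3; numerator = -4(-6/5) = 24/5; a_2 = (24/5)/(26/3) = 36/65
  n = 3: D(3) = 3(3 + 7/3) = 16; numerator = -4(36/65) = -144/65; a_3 = (-144/65)/(16) = -9/65

r = 2; a_0 = 1; a_1 = -6/5; a_2 = 36/65; a_3 = -9/65


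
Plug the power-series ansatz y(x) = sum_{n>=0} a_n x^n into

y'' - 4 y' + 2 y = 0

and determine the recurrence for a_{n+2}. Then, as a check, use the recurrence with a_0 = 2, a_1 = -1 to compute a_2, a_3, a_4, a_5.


Substitute y = sum_n a_n x^n.
y''(x) has coefficient (n+2)(n+1) a_{n+2} at x^n;
-4 y'(x) has coefficient -4 (n+1) a_{n+1} at x^n;
2 y(x) has coefficient 2 a_n at x^n.
Matching x^n: (n+2)(n+1) a_{n+2} - 4 (n+1) a_{n+1} + 2 a_n = 0.
Thus a_{n+2} = [4 (n+1) a_{n+1} - 2 a_n] / ((n+1)(n+2)).

Check with a_0 = 2, a_1 = -1 (apply the recurrence for n = 0, 1, 2, 3): a_0 = 2, a_1 = -1, a_2 = -4, a_3 = -5, a_4 = -13/3, a_5 = -89/30.

a_(n+2) = [4 (n+1) a_(n+1) - 2 a_n] / ((n+1)(n+2)); check: a_0 = 2, a_1 = -1, a_2 = -4, a_3 = -5, a_4 = -13/3, a_5 = -89/30


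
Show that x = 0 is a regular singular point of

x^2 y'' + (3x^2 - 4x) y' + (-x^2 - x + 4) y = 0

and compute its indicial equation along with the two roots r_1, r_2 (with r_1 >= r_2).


Divide by x^2 to reach normal form y'' + P_1(x) y' + P_2(x) y = 0 with P_1(x) = 3 - 4/x and P_2(x) = -1 - 1/x + 4/x^2.
x = 0 is a singular point because the y'-coefficient 3 - 4/x has a pole at x = 0 and the y-coefficient -1 - 1/x + 4/x^2 has a pole at x = 0.
It is a regular singular point because x P_1(x) = p(x) = 3x - 4 and x^2 P_2(x) = q(x) = -x^2 - x + 4 are polynomials, hence analytic at x = 0.
p(0) = -4,  q(0) = 4.
Indicial equation: r(r-1) + p(0) r + q(0) = 0, i.e. r^2 + (p(0) - 1) r + q(0) = 0, i.e. r^2 - 5 r + 4 = 0.
Discriminant: (-5)^2 - 4(4) = 9, so r = (5 ± 3)/2.
Solving: r_1 = 4, r_2 = 1.

indicial: r^2 - 5 r + 4 = 0; roots r_1 = 4, r_2 = 1


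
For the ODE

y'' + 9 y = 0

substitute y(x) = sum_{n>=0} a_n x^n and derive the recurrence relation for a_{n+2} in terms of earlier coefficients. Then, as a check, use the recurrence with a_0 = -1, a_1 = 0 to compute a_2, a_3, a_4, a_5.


Substitute y = sum_n a_n x^n into y'' + (const) y = 0.
y''(x) = sum_{n>=0} (n+2)(n+1) a_{n+2} x^n.
The ODE becomes sum_n [(n+2)(n+1) a_{n+2} + 9 a_n] x^n = 0.
Setting each coefficient to zero gives the recurrence:
  (n+2)(n+1) a_{n+2} + 9 a_n = 0,
  a_{n+2} = -9 / ((n+1)(n+2)) a_n.

Check with a_0 = -1, a_1 = 0 (apply the recurrence for n = 0, 1, 2, 3): a_0 = -1, a_1 = 0, a_2 = 9/2, a_3 = 0, a_4 = -27/8, a_5 = 0.

a_{n+2} = -9/((n+1)(n+2)) * a_n; check: a_0 = -1, a_1 = 0, a_2 = 9/2, a_3 = 0, a_4 = -27/8, a_5 = 0


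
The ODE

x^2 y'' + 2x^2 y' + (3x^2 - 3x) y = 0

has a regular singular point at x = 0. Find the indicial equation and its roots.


Divide by x^2 to reach normal form y'' + P_1(x) y' + P_2(x) y = 0 with P_1(x) = 2 and P_2(x) = 3 - 3/x.
x = 0 is a singular point because the y-coefficient 3 - 3/x has a pole at x = 0.
It is a regular singular point because x P_1(x) = p(x) = 2x and x^2 P_2(x) = q(x) = 3x^2 - 3x are polynomials, hence analytic at x = 0.
p(0) = 0,  q(0) = 0.
Indicial equation: r(r-1) + p(0) r + q(0) = 0, i.e. r^2 + (p(0) - 1) r + q(0) = 0, i.e. r^2 - 1 r = 0.
Discriminant: (-1)^2 - 4(0) = 1, so r = (1 ± 1)/2.
Solving: r_1 = 1, r_2 = 0.

indicial: r^2 - 1 r = 0; roots r_1 = 1, r_2 = 0


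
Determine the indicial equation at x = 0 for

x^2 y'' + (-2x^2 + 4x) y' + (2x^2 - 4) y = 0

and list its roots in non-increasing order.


Divide by x^2 to reach normal form y'' + P_1(x) y' + P_2(x) y = 0 with P_1(x) = -2 + 4/x and P_2(x) = 2 - 4/x^2.
x = 0 is a singular point because the y'-coefficient -2 + 4/x has a pole at x = 0 and the y-coefficient 2 - 4/x^2 has a pole at x = 0.
It is a regular singular point because x P_1(x) = p(x) = 4 - 2x and x^2 P_2(x) = q(x) = 2x^2 - 4 are polynomials, hence analytic at x = 0.
p(0) = 4,  q(0) = -4.
Indicial equation: r(r-1) + p(0) r + q(0) = 0, i.e. r^2 + (p(0) - 1) r + q(0) = 0, i.e. r^2 + 3 r - 4 = 0.
Discriminant: (3)^2 - 4(-4) = 25, so r = (-3 ± 5)/2.
Solving: r_1 = 1, r_2 = -4.

indicial: r^2 + 3 r - 4 = 0; roots r_1 = 1, r_2 = -4


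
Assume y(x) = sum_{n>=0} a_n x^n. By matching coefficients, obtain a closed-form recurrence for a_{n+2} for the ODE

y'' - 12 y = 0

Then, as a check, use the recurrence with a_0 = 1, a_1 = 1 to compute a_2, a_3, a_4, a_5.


Substitute y = sum_n a_n x^n into y'' + (const) y = 0.
y''(x) = sum_{n>=0} (n+2)(n+1) a_{n+2} x^n.
The ODE becomes sum_n [(n+2)(n+1) a_{n+2} - 12 a_n] x^n = 0.
Setting each coefficient to zero gives the recurrence:
  (n+2)(n+1) a_{n+2} - 12 a_n = 0,
  a_{n+2} = 12 / ((n+1)(n+2)) a_n.

Check with a_0 = 1, a_1 = 1 (apply the recurrence for n = 0, 1, 2, 3): a_0 = 1, a_1 = 1, a_2 = 6, a_3 = 2, a_4 = 6, a_5 = 6/5.

a_{n+2} = 12/((n+1)(n+2)) * a_n; check: a_0 = 1, a_1 = 1, a_2 = 6, a_3 = 2, a_4 = 6, a_5 = 6/5


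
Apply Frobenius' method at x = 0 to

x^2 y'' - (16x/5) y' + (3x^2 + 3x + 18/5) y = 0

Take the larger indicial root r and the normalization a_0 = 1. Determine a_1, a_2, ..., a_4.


Write in Frobenius form y'' + (p(x)/x) y' + (q(x)/x^2) y = 0:
  p(x) = -16/5,  q(x) = 3x^2 + 3x + 18/5.
Indicial equation: r(r-1) + (-16/5) r + (18/5) = 0 -> roots r_1 = 3, r_2 = 6/5.
Take r = r_1 = 3. Let y(x) = x^r sum_{n>=0} a_n x^n with a_0 = 1.
Substitute y = x^r sum a_n x^n and match x^{r+n}. The recurrence is
  D(n) a_n + 3 a_{n-1} + 3 a_{n-2} = 0,  where D(n) = (r+n)(r+n-1) + (-16/5)(r+n) + (18/5).
  a_n = [-3 a_{n-1} - 3 a_{n-2}] / D(n).
Since the indicial polynomial factors as (r - r_1)(r - r_2), D(n) = (r_1 + n - r_1)(r_1 + n - r_2) = n(n + 9/5).
Evaluating step by step (a_0 = 1):
  n = 1: D(1) = 1(1 + 9/5) = 14/5; numerator = -3(1) = -3; a_1 = (-3)/(14/5) = -15/14
  n = 2: D(2) = 2(2 + 9/5) = 38/5; numerator = -3(-15/14) - 3(1) = 3/14; a_2 = (3/14)/(38/5) = 15/532
  n = 3: D(3) = 3(3 + 9/5) = 72/5; numerator = -3(15/532) - 3(-15/14) = 1665/532; a_3 = (1665/532)/(72/5) = 925/4256
  n = 4: D(4) = 4(4 + 9/5) = 116/5; numerator = -3(925/4256) - 3(15/532) = -165/224; a_4 = (-165/224)/(116/5) = -825/25984

r = 3; a_0 = 1; a_1 = -15/14; a_2 = 15/532; a_3 = 925/4256; a_4 = -825/25984


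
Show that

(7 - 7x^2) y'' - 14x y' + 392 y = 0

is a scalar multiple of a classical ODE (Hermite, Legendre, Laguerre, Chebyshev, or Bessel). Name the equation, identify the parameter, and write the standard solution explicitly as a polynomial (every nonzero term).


All three coefficients share the factor 7; dividing through by 7 gives  (1 - x^2) y'' - 2x y' + 56 y = 0.
This matches the Legendre equation (1 - x^2) y'' - 2x y' + n(n+1) y = 0 (note the -2x y' term) with n(n+1) = 56, so n = 7; the polynomial solution is P_7(x).
With y = sum_k a_k x^k, matching x^k gives (k+2)(k+1) a_{k+2} = [k(k+1) - n(n+1)] a_k = (k - 7)(k + 8) a_k. The right side vanishes at k = 7, so the series with the parity of 7 terminates at degree 7.
Standard normalization (P_n(1) = 1): leading coefficient (2n)!/(2^n (n!)^2) = 87178291200/(128*25401600) = 429/16, so a_7 = 429/16. Work downward with a_k = (k+1)(k+2) a_{k+2} / ((k - 7)(k + 8)):
  a_5 = (6)(7)(429/16) / ((5 - 7)(5 + 8)) = (9009/8)/(-26) = -693/16
  a_3 = (4)(5)(-693/16) / ((3 - 7)(3 + 8)) = (-3465/4)/(-44) = 315/16
  a_1 = (2)(3)(315/16) / ((1 - 7)(1 + 8)) = (945/8)/(-54) = -35/16
Hence P_7(x) = 429 x^7/16 - 693 x^5/16 + 315 x^3/16 - 35 x/16.

P_7(x); series = 429 x^7/16 - 693 x^5/16 + 315 x^3/16 - 35 x/16


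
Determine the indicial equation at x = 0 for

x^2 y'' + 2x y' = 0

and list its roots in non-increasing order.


Divide by x^2 to reach normal form y'' + P_1(x) y' + P_2(x) y = 0 with P_1(x) = 2/x and P_2(x) = 0.
x = 0 is a singular point because the y'-coefficient 2/x has a pole at x = 0.
It is a regular singular point because x P_1(x) = p(x) = 2 and x^2 P_2(x) = q(x) = 0 are polynomials, hence analytic at x = 0.
p(0) = 2,  q(0) = 0.
Indicial equation: r(r-1) + p(0) r + q(0) = 0, i.e. r^2 + (p(0) - 1) r + q(0) = 0, i.e. r^2 + 1 r = 0.
Discriminant: (1)^2 - 4(0) = 1, so r = (-1 ± 1)/2.
Solving: r_1 = 0, r_2 = -1.

indicial: r^2 + 1 r = 0; roots r_1 = 0, r_2 = -1


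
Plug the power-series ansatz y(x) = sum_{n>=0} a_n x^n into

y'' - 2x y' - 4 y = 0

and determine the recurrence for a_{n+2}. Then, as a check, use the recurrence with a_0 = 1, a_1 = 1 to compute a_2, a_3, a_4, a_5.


Substitute y = sum_n a_n x^n.
y''(x) has coefficient (n+2)(n+1) a_{n+2} at x^n;
-2 x y'(x) has coefficient -2 n a_n at x^n (shift);
-4 y(x) has coefficient -4 a_n at x^n.
Matching x^n: (n+2)(n+1) a_{n+2} + (-2n - 4) a_n = 0.
Thus a_{n+2} = (2n + 4) / ((n+1)(n+2)) * a_n.

Check with a_0 = 1, a_1 = 1 (apply the recurrence for n = 0, 1, 2, 3): a_0 = 1, a_1 = 1, a_2 = 2, a_3 = 1, a_4 = 4/3, a_5 = 1/2.

a_(n+2) = (2n + 4) / ((n+1)(n+2)) * a_n; check: a_0 = 1, a_1 = 1, a_2 = 2, a_3 = 1, a_4 = 4/3, a_5 = 1/2


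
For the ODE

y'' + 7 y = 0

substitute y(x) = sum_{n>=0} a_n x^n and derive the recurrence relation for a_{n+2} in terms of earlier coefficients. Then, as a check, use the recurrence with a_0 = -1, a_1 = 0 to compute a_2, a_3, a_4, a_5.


Substitute y = sum_n a_n x^n into y'' + (const) y = 0.
y''(x) = sum_{n>=0} (n+2)(n+1) a_{n+2} x^n.
The ODE becomes sum_n [(n+2)(n+1) a_{n+2} + 7 a_n] x^n = 0.
Setting each coefficient to zero gives the recurrence:
  (n+2)(n+1) a_{n+2} + 7 a_n = 0,
  a_{n+2} = -7 / ((n+1)(n+2)) a_n.

Check with a_0 = -1, a_1 = 0 (apply the recurrence for n = 0, 1, 2, 3): a_0 = -1, a_1 = 0, a_2 = 7/2, a_3 = 0, a_4 = -49/24, a_5 = 0.

a_{n+2} = -7/((n+1)(n+2)) * a_n; check: a_0 = -1, a_1 = 0, a_2 = 7/2, a_3 = 0, a_4 = -49/24, a_5 = 0


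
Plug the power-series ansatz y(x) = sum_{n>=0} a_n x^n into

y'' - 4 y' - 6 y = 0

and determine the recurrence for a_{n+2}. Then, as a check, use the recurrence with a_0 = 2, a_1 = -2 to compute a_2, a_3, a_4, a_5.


Substitute y = sum_n a_n x^n.
y''(x) has coefficient (n+2)(n+1) a_{n+2} at x^n;
-4 y'(x) has coefficient -4 (n+1) a_{n+1} at x^n;
-6 y(x) has coefficient -6 a_n at x^n.
Matching x^n: (n+2)(n+1) a_{n+2} - 4 (n+1) a_{n+1} - 6 a_n = 0.
Thus a_{n+2} = [4 (n+1) a_{n+1} + 6 a_n] / ((n+1)(n+2)).

Check with a_0 = 2, a_1 = -2 (apply the recurrence for n = 0, 1, 2, 3): a_0 = 2, a_1 = -2, a_2 = 2, a_3 = 2/3, a_4 = 5/3, a_5 = 23/15.

a_(n+2) = [4 (n+1) a_(n+1) + 6 a_n] / ((n+1)(n+2)); check: a_0 = 2, a_1 = -2, a_2 = 2, a_3 = 2/3, a_4 = 5/3, a_5 = 23/15


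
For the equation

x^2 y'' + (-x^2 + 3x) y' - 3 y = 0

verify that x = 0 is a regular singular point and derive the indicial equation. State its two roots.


Divide by x^2 to reach normal form y'' + P_1(x) y' + P_2(x) y = 0 with P_1(x) = -1 + 3/x and P_2(x) = -3/x^2.
x = 0 is a singular point because the y'-coefficient -1 + 3/x has a pole at x = 0 and the y-coefficient -3/x^2 has a pole at x = 0.
It is a regular singular point because x P_1(x) = p(x) = 3 - x and x^2 P_2(x) = q(x) = -3 are polynomials, hence analytic at x = 0.
p(0) = 3,  q(0) = -3.
Indicial equation: r(r-1) + p(0) r + q(0) = 0, i.e. r^2 + (p(0) - 1) r + q(0) = 0, i.e. r^2 + 2 r - 3 = 0.
Discriminant: (2)^2 - 4(-3) = 16, so r = (-2 ± 4)/2.
Solving: r_1 = 1, r_2 = -3.

indicial: r^2 + 2 r - 3 = 0; roots r_1 = 1, r_2 = -3


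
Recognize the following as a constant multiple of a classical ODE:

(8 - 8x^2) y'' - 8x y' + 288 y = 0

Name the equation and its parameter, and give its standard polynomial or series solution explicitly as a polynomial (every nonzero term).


All three coefficients share the factor 8; dividing through by 8 gives  (1 - x^2) y'' - x y' + 36 y = 0.
This matches the Chebyshev equation (1 - x^2) y'' - x y' + n^2 y = 0 (note the -x y' term, not -2x y') with n^2 = 36, so n = 6; the polynomial solution is T_6(x).
With y = sum_k a_k x^k, matching x^k gives (k+2)(k+1) a_{k+2} = (k^2 - n^2) a_k = (k - 6)(k + 6) a_k. The right side vanishes at k = 6, so the series with the parity of 6 terminates at degree 6.
Standard normalization: leading coefficient of T_n is 2^(n-1), so a_6 = 2^5 = 32. Work downward with a_k = (k+1)(k+2) a_{k+2} / ((k - 6)(k + 6)):
  a_4 = (5)(6)(32) / ((4 - 6)(4 + 6)) = 960/(-20) = -48
  a_2 = (3)(4)(-48) / ((2 - 6)(2 + 6)) = -576/(-32) = 18
  a_0 = (1)(2)(18) / ((0 - 6)(0 + 6)) = 36/(-36) = -1
Hence T_6(x) = 32 x^6 - 48 x^4 + 18 x^2 - 1.

T_6(x); series = 32 x^6 - 48 x^4 + 18 x^2 - 1


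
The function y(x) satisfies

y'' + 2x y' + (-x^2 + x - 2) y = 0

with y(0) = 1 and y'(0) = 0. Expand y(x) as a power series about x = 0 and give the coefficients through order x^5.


Ansatz: y(x) = sum_{n>=0} a_n x^n, so y'(x) = sum_{n>=1} n a_n x^(n-1) and y''(x) = sum_{n>=2} n(n-1) a_n x^(n-2).
Substitute into P(x) y'' + Q(x) y' + R(x) y = 0 with P(x) = 1, Q(x) = 2x, R(x) = -x^2 + x - 2, and match powers of x.
Initial conditions: a_0 = 1, a_1 = 0.
Setting the coefficient of each power of x to zero and solving order by order (substituting the coefficients already found):
  x^0: 2 a_2 - 2 a_0 = 0  ->  2 a_2 = 2 a_0 = 2  ->  a_2 = 1
  x^1: 6 a_3 + a_0 = 0  ->  6 a_3 = -a_0 = -1  ->  a_3 = -1/6
  x^2: 12 a_4 + 2 a_2 + a_1 - a_0 = 0  ->  12 a_4 = -2 a_2 - a_1 + a_0 = -1  ->  a_4 = -1/12
  x^3: 20 a_5 + 4 a_3 + a_2 - a_1 = 0  ->  20 a_5 = -4 a_3 - a_2 + a_1 = -1/3  ->  a_5 = -1/60
Truncated series: y(x) = 1 + x^2 - (1/6) x^3 - (1/12) x^4 - (1/60) x^5 + O(x^6).

a_0 = 1; a_1 = 0; a_2 = 1; a_3 = -1/6; a_4 = -1/12; a_5 = -1/60


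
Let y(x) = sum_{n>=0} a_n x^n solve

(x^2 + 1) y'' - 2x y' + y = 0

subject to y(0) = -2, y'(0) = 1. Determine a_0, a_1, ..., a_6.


Ansatz: y(x) = sum_{n>=0} a_n x^n, so y'(x) = sum_{n>=1} n a_n x^(n-1) and y''(x) = sum_{n>=2} n(n-1) a_n x^(n-2).
Substitute into P(x) y'' + Q(x) y' + R(x) y = 0 with P(x) = x^2 + 1, Q(x) = -2x, R(x) = 1, and match powers of x.
Initial conditions: a_0 = -2, a_1 = 1.
Setting the coefficient of each power of x to zero and solving order by order (substituting the coefficients already found):
  x^0: 2 a_2 + a_0 = 0  ->  2 a_2 = -a_0 = 2  ->  a_2 = 1
  x^1: 6 a_3 - a_1 = 0  ->  6 a_3 = a_1 = 1  ->  a_3 = 1/6
  x^2: 12 a_4 - a_2 = 0  ->  12 a_4 = a_2 = 1  ->  a_4 = 1/12
  x^3: 20 a_5 + a_3 = 0  ->  20 a_5 = -a_3 = -1/6  ->  a_5 = -1/120
  x^4: 30 a_6 + 5 a_4 = 0  ->  30 a_6 = -5 a_4 = -5/12  ->  a_6 = -1/72
Truncated series: y(x) = -2 + x + x^2 + (1/6) x^3 + (1/12) x^4 - (1/120) x^5 - (1/72) x^6 + O(x^7).

a_0 = -2; a_1 = 1; a_2 = 1; a_3 = 1/6; a_4 = 1/12; a_5 = -1/120; a_6 = -1/72


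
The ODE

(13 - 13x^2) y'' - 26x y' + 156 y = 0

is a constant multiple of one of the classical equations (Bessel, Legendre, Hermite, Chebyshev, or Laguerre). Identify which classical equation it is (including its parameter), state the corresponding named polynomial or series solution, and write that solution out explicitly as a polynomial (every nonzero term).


All three coefficients share the factor 13; dividing through by 13 gives  (1 - x^2) y'' - 2x y' + 12 y = 0.
This matches the Legendre equation (1 - x^2) y'' - 2x y' + n(n+1) y = 0 (note the -2x y' term) with n(n+1) = 12, so n = 3; the polynomial solution is P_3(x).
With y = sum_k a_k x^k, matching x^k gives (k+2)(k+1) a_{k+2} = [k(k+1) - n(n+1)] a_k = (k - 3)(k + 4) a_k. The right side vanishes at k = 3, so the series with the parity of 3 terminates at degree 3.
Standard normalization (P_n(1) = 1): leading coefficient (2n)!/(2^n (n!)^2) = 720/(8*36) = 5/2, so a_3 = 5/2. Work downward with a_k = (k+1)(k+2) a_{k+2} / ((k - 3)(k + 4)):
  a_1 = (2)(3)(5/2) / ((1 - 3)(1 + 4)) = 15/(-10) = -3/2
Hence P_3(x) = 5 x^3/2 - 3 x/2.

P_3(x); series = 5 x^3/2 - 3 x/2


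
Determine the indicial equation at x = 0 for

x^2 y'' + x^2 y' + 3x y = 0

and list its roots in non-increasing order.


Divide by x^2 to reach normal form y'' + P_1(x) y' + P_2(x) y = 0 with P_1(x) = 1 and P_2(x) = 3/x.
x = 0 is a singular point because the y-coefficient 3/x has a pole at x = 0.
It is a regular singular point because x P_1(x) = p(x) = x and x^2 P_2(x) = q(x) = 3x are polynomials, hence analytic at x = 0.
p(0) = 0,  q(0) = 0.
Indicial equation: r(r-1) + p(0) r + q(0) = 0, i.e. r^2 + (p(0) - 1) r + q(0) = 0, i.e. r^2 - 1 r = 0.
Discriminant: (-1)^2 - 4(0) = 1, so r = (1 ± 1)/2.
Solving: r_1 = 1, r_2 = 0.

indicial: r^2 - 1 r = 0; roots r_1 = 1, r_2 = 0


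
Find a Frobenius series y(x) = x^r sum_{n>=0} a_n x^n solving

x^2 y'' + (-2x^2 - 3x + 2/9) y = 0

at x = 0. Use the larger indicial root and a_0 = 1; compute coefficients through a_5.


Write in Frobenius form y'' + (p(x)/x) y' + (q(x)/x^2) y = 0:
  p(x) = 0,  q(x) = -2x^2 - 3x + 2/9.
Indicial equation: r(r-1) + (0) r + (2/9) = 0 -> roots r_1 = 2/3, r_2 = 1/3.
Take r = r_1 = 2/3. Let y(x) = x^r sum_{n>=0} a_n x^n with a_0 = 1.
Substitute y = x^r sum a_n x^n and match x^{r+n}. The recurrence is
  D(n) a_n - 3 a_{n-1} - 2 a_{n-2} = 0,  where D(n) = (r+n)(r+n-1) + (0)(r+n) + (2/9).
  a_n = [3 a_{n-1} + 2 a_{n-2}] / D(n).
Since the indicial polynomial factors as (r - r_1)(r - r_2), D(n) = (r_1 + n - r_1)(r_1 + n - r_2) = n(n + 1/3).
Evaluating step by step (a_0 = 1):
  n = 1: D(1) = 1(1 + 1/3) = 4/3; numerator = 3(1) = 3; a_1 = (3)/(4/3) = 9/4
  n = 2: D(2) = 2(2 + 1/3) = 14/3; numerator = 3(9/4) + 2(1) = 35/4; a_2 = (35/4)/(14/3) = 15/8
  n = 3: D(3) = 3(3 + 1/3) = 10; numerator = 3(15/8) + 2(9/4) = 81/8; a_3 = (81/8)/(10) = 81/80
  n = 4: D(4) = 4(4 + 1/3) = 52/3; numerator = 3(81/80) + 2(15/8) = 543/80; a_4 = (543/80)/(52/3) = 1629/4160
  n = 5: D(5) = 5(5 + 1/3) = 80/3; numerator = 3(1629/4160) + 2(81/80) = 13311/4160; a_5 = (13311/4160)/(80/3) = 39933/332800

r = 2/3; a_0 = 1; a_1 = 9/4; a_2 = 15/8; a_3 = 81/80; a_4 = 1629/4160; a_5 = 39933/332800


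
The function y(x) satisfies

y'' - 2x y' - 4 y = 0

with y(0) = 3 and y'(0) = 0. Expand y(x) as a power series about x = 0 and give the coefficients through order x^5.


Ansatz: y(x) = sum_{n>=0} a_n x^n, so y'(x) = sum_{n>=1} n a_n x^(n-1) and y''(x) = sum_{n>=2} n(n-1) a_n x^(n-2).
Substitute into P(x) y'' + Q(x) y' + R(x) y = 0 with P(x) = 1, Q(x) = -2x, R(x) = -4, and match powers of x.
Initial conditions: a_0 = 3, a_1 = 0.
Setting the coefficient of each power of x to zero and solving order by order (substituting the coefficients already found):
  x^0: 2 a_2 - 4 a_0 = 0  ->  2 a_2 = 4 a_0 = 12  ->  a_2 = 6
  x^1: 6 a_3 - 6 a_1 = 0  ->  6 a_3 = 6 a_1 = 0  ->  a_3 = 0
  x^2: 12 a_4 - 8 a_2 = 0  ->  12 a_4 = 8 a_2 = 48  ->  a_4 = 4
  x^3: 20 a_5 - 10 a_3 = 0  ->  20 a_5 = 10 a_3 = 0  ->  a_5 = 0
Truncated series: y(x) = 3 + 6 x^2 + 4 x^4 + O(x^6).

a_0 = 3; a_1 = 0; a_2 = 6; a_3 = 0; a_4 = 4; a_5 = 0


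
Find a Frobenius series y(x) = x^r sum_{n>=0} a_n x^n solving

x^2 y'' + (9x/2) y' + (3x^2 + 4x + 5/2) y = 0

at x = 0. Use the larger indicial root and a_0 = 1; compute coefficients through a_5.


Write in Frobenius form y'' + (p(x)/x) y' + (q(x)/x^2) y = 0:
  p(x) = 9/2,  q(x) = 3x^2 + 4x + 5/2.
Indicial equation: r(r-1) + (9/2) r + (5/2) = 0 -> roots r_1 = -1, r_2 = -5/2.
Take r = r_1 = -1. Let y(x) = x^r sum_{n>=0} a_n x^n with a_0 = 1.
Substitute y = x^r sum a_n x^n and match x^{r+n}. The recurrence is
  D(n) a_n + 4 a_{n-1} + 3 a_{n-2} = 0,  where D(n) = (r+n)(r+n-1) + (9/2)(r+n) + (5/2).
  a_n = [-4 a_{n-1} - 3 a_{n-2}] / D(n).
Since the indicial polynomial factors as (r - r_1)(r - r_2), D(n) = (r_1 + n - r_1)(r_1 + n - r_2) = n(n + 3/2).
Evaluating step by step (a_0 = 1):
  n = 1: D(1) = 1(1 + 3/2) = 5/2; numerator = -4(1) = -4; a_1 = (-4)/(5/2) = -8/5
  n = 2: D(2) = 2(2 + 3/2) = 7; numerator = -4(-8/5) - 3(1) = 17/5; a_2 = (17/5)/(7) = 17/35
  n = 3: D(3) = 3(3 + 3/2) = 27/2; numerator = -4(17/35) - 3(-8/5) = 20/7; a_3 = (20/7)/(27/2) = 40/189
  n = 4: D(4) = 4(4 + 3/2) = 22; numerator = -4(40/189) - 3(17/35) = -311/135; a_4 = (-311/135)/(22) = -311/2970
  n = 5: D(5) = 5(5 + 3/2) = 65/2; numerator = -4(-311/2970) - 3(40/189) = -2246/10395; a_5 = (-2246/10395)/(65/2) = -4492/675675

r = -1; a_0 = 1; a_1 = -8/5; a_2 = 17/35; a_3 = 40/189; a_4 = -311/2970; a_5 = -4492/675675


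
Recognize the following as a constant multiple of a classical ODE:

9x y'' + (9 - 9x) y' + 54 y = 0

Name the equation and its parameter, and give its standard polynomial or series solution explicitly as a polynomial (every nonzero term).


All three coefficients share the factor 9; dividing through by 9 gives  x y'' + (1 - x) y' + 6 y = 0.
This matches the Laguerre equation x y'' + (1 - x) y' + n y = 0 with n = 6; the polynomial solution is L_6(x).
With y = sum_k a_k x^k, matching x^k gives (k+1)k a_{k+1} + (k+1) a_{k+1} - k a_k + n a_k = 0, i.e. (k+1)^2 a_{k+1} = (k - n) a_k = (k - 6) a_k. The right side vanishes at k = 6, so the series terminates at degree 6.
Standard normalization L_n(0) = 1 gives a_0 = 1. Work upward with a_{k+1} = (k - 6) a_k / (k+1)^2:
  a_1 = (0 - 6)(1) / 1^2 = -6/1 = -6
  a_2 = (1 - 6)(-6) / 2^2 = 30/4 = 15/2
  a_3 = (2 - 6)(15/2) / 3^2 = -30/9 = -10/3
  a_4 = (3 - 6)(-10/3) / 4^2 = 10/16 = 5/8
  a_5 = (4 - 6)(5/8) / 5^2 = (-5/4)/25 = -1/20
  a_6 = (5 - 6)(-1/20) / 6^2 = (1/20)/36 = 1/720
Hence L_6(x) = x^6/720 - x^5/20 + 5 x^4/8 - 10 x^3/3 + 15 x^2/2 - 6 x + 1.

L_6(x); series = x^6/720 - x^5/20 + 5 x^4/8 - 10 x^3/3 + 15 x^2/2 - 6 x + 1


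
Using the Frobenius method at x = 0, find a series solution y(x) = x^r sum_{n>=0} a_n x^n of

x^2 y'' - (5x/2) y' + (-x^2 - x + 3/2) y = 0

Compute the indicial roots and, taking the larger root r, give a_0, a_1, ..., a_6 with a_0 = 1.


Write in Frobenius form y'' + (p(x)/x) y' + (q(x)/x^2) y = 0:
  p(x) = -5/2,  q(x) = -x^2 - x + 3/2.
Indicial equation: r(r-1) + (-5/2) r + (3/2) = 0 -> roots r_1 = 3, r_2 = 1/2.
Take r = r_1 = 3. Let y(x) = x^r sum_{n>=0} a_n x^n with a_0 = 1.
Substitute y = x^r sum a_n x^n and match x^{r+n}. The recurrence is
  D(n) a_n - 1 a_{n-1} - 1 a_{n-2} = 0,  where D(n) = (r+n)(r+n-1) + (-5/2)(r+n) + (3/2).
  a_n = [1 a_{n-1} + 1 a_{n-2}] / D(n).
Since the indicial polynomial factors as (r - r_1)(r - r_2), D(n) = (r_1 + n - r_1)(r_1 + n - r_2) = n(n + 5/2).
Evaluating step by step (a_0 = 1):
  n = 1: D(1) = 1(1 + 5/2) = 7/2; numerator = 1(1) = 1; a_1 = (1)/(7/2) = 2/7
  n = 2: D(2) = 2(2 + 5/2) = 9; numerator = 1(2/7) + 1(1) = 9/7; a_2 = (9/7)/(9) = 1/7
  n = 3: D(3) = 3(3 + 5/2) = 33/2; numerator = 1(1/7) + 1(2/7) = 3/7; a_3 = (3/7)/(33/2) = 2/77
  n = 4: D(4) = 4(4 + 5/2) = 26; numerator = 1(2/77) + 1(1/7) = 13/77; a_4 = (13/77)/(26) = 1/154
  n = 5: D(5) = 5(5 + 5/2) = 75/2; numerator = 1(1/154) + 1(2/77) = 5/154; a_5 = (5/154)/(75/2) = 1/1155
  n = 6: D(6) = 6(6 + 5/2) = 51; numerator = 1(1/1155) + 1(1/154) = 17/2310; a_6 = (17/2310)/(51) = 1/6930

r = 3; a_0 = 1; a_1 = 2/7; a_2 = 1/7; a_3 = 2/77; a_4 = 1/154; a_5 = 1/1155; a_6 = 1/6930


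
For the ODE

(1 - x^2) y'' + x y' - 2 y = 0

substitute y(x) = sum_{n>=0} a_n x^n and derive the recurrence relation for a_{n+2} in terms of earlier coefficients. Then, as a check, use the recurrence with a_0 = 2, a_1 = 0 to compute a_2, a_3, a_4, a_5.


Substitute y = sum_n a_n x^n.
(1 - 1 x^2) y'' contributes (n+2)(n+1) a_{n+2} - n(n-1) a_n at x^n.
x y'(x) contributes n a_n at x^n.
-2 y(x) contributes -2 a_n at x^n.
Matching x^n: (n+2)(n+1) a_{n+2} + (-n(n-1) + n - 2) a_n = 0.
Thus a_{n+2} = (n(n-1) - n + 2) / ((n+1)(n+2)) * a_n.

Check with a_0 = 2, a_1 = 0 (apply the recurrence for n = 0, 1, 2, 3): a_0 = 2, a_1 = 0, a_2 = 2, a_3 = 0, a_4 = 1/3, a_5 = 0.

a_(n+2) = (n(n-1) - n + 2) / ((n+1)(n+2)) * a_n; check: a_0 = 2, a_1 = 0, a_2 = 2, a_3 = 0, a_4 = 1/3, a_5 = 0


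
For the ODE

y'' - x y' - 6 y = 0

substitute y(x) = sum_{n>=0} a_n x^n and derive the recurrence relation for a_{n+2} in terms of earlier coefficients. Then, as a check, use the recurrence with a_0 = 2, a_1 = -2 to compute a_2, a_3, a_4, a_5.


Substitute y = sum_n a_n x^n.
y''(x) has coefficient (n+2)(n+1) a_{n+2} at x^n;
-x y'(x) has coefficient -n a_n at x^n (shift);
-6 y(x) has coefficient -6 a_n at x^n.
Matching x^n: (n+2)(n+1) a_{n+2} + (-n - 6) a_n = 0.
Thus a_{n+2} = (n + 6) / ((n+1)(n+2)) * a_n.

Check with a_0 = 2, a_1 = -2 (apply the recurrence for n = 0, 1, 2, 3): a_0 = 2, a_1 = -2, a_2 = 6, a_3 = -7/3, a_4 = 4, a_5 = -21/20.

a_(n+2) = (n + 6) / ((n+1)(n+2)) * a_n; check: a_0 = 2, a_1 = -2, a_2 = 6, a_3 = -7/3, a_4 = 4, a_5 = -21/20


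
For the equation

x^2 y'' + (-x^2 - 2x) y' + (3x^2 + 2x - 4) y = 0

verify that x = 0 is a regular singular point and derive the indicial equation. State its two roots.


Divide by x^2 to reach normal form y'' + P_1(x) y' + P_2(x) y = 0 with P_1(x) = -1 - 2/x and P_2(x) = 3 + 2/x - 4/x^2.
x = 0 is a singular point because the y'-coefficient -1 - 2/x has a pole at x = 0 and the y-coefficient 3 + 2/x - 4/x^2 has a pole at x = 0.
It is a regular singular point because x P_1(x) = p(x) = -x - 2 and x^2 P_2(x) = q(x) = 3x^2 + 2x - 4 are polynomials, hence analytic at x = 0.
p(0) = -2,  q(0) = -4.
Indicial equation: r(r-1) + p(0) r + q(0) = 0, i.e. r^2 + (p(0) - 1) r + q(0) = 0, i.e. r^2 - 3 r - 4 = 0.
Discriminant: (-3)^2 - 4(-4) = 25, so r = (3 ± 5)/2.
Solving: r_1 = 4, r_2 = -1.

indicial: r^2 - 3 r - 4 = 0; roots r_1 = 4, r_2 = -1


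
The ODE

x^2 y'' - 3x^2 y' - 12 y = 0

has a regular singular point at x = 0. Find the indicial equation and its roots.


Divide by x^2 to reach normal form y'' + P_1(x) y' + P_2(x) y = 0 with P_1(x) = -3 and P_2(x) = -12/x^2.
x = 0 is a singular point because the y-coefficient -12/x^2 has a pole at x = 0.
It is a regular singular point because x P_1(x) = p(x) = -3x and x^2 P_2(x) = q(x) = -12 are polynomials, hence analytic at x = 0.
p(0) = 0,  q(0) = -12.
Indicial equation: r(r-1) + p(0) r + q(0) = 0, i.e. r^2 + (p(0) - 1) r + q(0) = 0, i.e. r^2 - 1 r - 12 = 0.
Discriminant: (-1)^2 - 4(-12) = 49, so r = (1 ± 7)/2.
Solving: r_1 = 4, r_2 = -3.

indicial: r^2 - 1 r - 12 = 0; roots r_1 = 4, r_2 = -3


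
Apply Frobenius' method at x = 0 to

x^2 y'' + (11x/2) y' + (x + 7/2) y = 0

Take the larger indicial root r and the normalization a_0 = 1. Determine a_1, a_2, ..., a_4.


Write in Frobenius form y'' + (p(x)/x) y' + (q(x)/x^2) y = 0:
  p(x) = 11/2,  q(x) = x + 7/2.
Indicial equation: r(r-1) + (11/2) r + (7/2) = 0 -> roots r_1 = -1, r_2 = -7/2.
Take r = r_1 = -1. Let y(x) = x^r sum_{n>=0} a_n x^n with a_0 = 1.
Substitute y = x^r sum a_n x^n and match x^{r+n}. The recurrence is
  D(n) a_n + 1 a_{n-1} = 0,  where D(n) = (r+n)(r+n-1) + (11/2)(r+n) + (7/2).
  a_n = -1 / D(n) * a_{n-1}.
Since the indicial polynomial factors as (r - r_1)(r - r_2), D(n) = (r_1 + n - r_1)(r_1 + n - r_2) = n(n + 5/2).
Evaluating step by step (a_0 = 1):
  n = 1: D(1) = 1(1 + 5/2) = 7/2; numerator = -1(1) = -1; a_1 = (-1)/(7/2) = -2/7
  n = 2: D(2) = 2(2 + 5/2) = 9; numerator = -1(-2/7) = 2/7; a_2 = (2/7)/(9) = 2/63
  n = 3: D(3) = 3(3 + 5/2) = 33/2; numerator = -1(2/63) = -2/63; a_3 = (-2/63)/(33/2) = -4/2079
  n = 4: D(4) = 4(4 + 5/2) = 26; numerator = -1(-4/2079) = 4/2079; a_4 = (4/2079)/(26) = 2/27027

r = -1; a_0 = 1; a_1 = -2/7; a_2 = 2/63; a_3 = -4/2079; a_4 = 2/27027


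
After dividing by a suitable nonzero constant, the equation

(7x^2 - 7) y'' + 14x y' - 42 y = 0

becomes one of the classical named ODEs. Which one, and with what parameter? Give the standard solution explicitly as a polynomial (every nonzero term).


All three coefficients share the factor -7; dividing through by -7 gives  (1 - x^2) y'' - 2x y' + 6 y = 0.
This matches the Legendre equation (1 - x^2) y'' - 2x y' + n(n+1) y = 0 (note the -2x y' term) with n(n+1) = 6, so n = 2; the polynomial solution is P_2(x).
With y = sum_k a_k x^k, matching x^k gives (k+2)(k+1) a_{k+2} = [k(k+1) - n(n+1)] a_k = (k - 2)(k + 3) a_k. The right side vanishes at k = 2, so the series with the parity of 2 terminates at degree 2.
Standard normalization (P_n(1) = 1): leading coefficient (2n)!/(2^n (n!)^2) = 24/(4*4) = 3/2, so a_2 = 3/2. Work downward with a_k = (k+1)(k+2) a_{k+2} / ((k - 2)(k + 3)):
  a_0 = (1)(2)(3/2) / ((0 - 2)(0 + 3)) = 3/(-6) = -1/2
Hence P_2(x) = 3 x^2/2 - 1/2.

P_2(x); series = 3 x^2/2 - 1/2


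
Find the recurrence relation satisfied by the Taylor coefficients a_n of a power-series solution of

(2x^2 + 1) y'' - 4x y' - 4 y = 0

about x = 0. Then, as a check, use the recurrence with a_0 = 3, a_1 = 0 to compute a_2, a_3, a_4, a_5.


Substitute y = sum_n a_n x^n.
(1 + 2 x^2) y'' contributes (n+2)(n+1) a_{n+2} + 2 n(n-1) a_n at x^n.
-4 x y'(x) contributes -4 n a_n at x^n.
-4 y(x) contributes -4 a_n at x^n.
Matching x^n: (n+2)(n+1) a_{n+2} + (2 n(n-1) - 4 n - 4) a_n = 0.
Thus a_{n+2} = (-2 n(n-1) + 4 n + 4) / ((n+1)(n+2)) * a_n.

Check with a_0 = 3, a_1 = 0 (apply the recurrence for n = 0, 1, 2, 3): a_0 = 3, a_1 = 0, a_2 = 6, a_3 = 0, a_4 = 4, a_5 = 0.

a_(n+2) = (-2 n(n-1) + 4 n + 4) / ((n+1)(n+2)) * a_n; check: a_0 = 3, a_1 = 0, a_2 = 6, a_3 = 0, a_4 = 4, a_5 = 0


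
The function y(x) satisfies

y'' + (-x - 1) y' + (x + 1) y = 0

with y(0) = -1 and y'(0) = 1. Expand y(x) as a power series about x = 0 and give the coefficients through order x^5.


Ansatz: y(x) = sum_{n>=0} a_n x^n, so y'(x) = sum_{n>=1} n a_n x^(n-1) and y''(x) = sum_{n>=2} n(n-1) a_n x^(n-2).
Substitute into P(x) y'' + Q(x) y' + R(x) y = 0 with P(x) = 1, Q(x) = -x - 1, R(x) = x + 1, and match powers of x.
Initial conditions: a_0 = -1, a_1 = 1.
Setting the coefficient of each power of x to zero and solving order by order (substituting the coefficients already found):
  x^0: 2 a_2 - a_1 + a_0 = 0  ->  2 a_2 = a_1 - a_0 = 2  ->  a_2 = 1
  x^1: 6 a_3 - 2 a_2 + a_0 = 0  ->  6 a_3 = 2 a_2 - a_0 = 3  ->  a_3 = 1/2
  x^2: 12 a_4 - 3 a_3 - a_2 + a_1 = 0  ->  12 a_4 = 3 a_3 + a_2 - a_1 = 3/2  ->  a_4 = 1/8
  x^3: 20 a_5 - 4 a_4 - 2 a_3 + a_2 = 0  ->  20 a_5 = 4 a_4 + 2 a_3 - a_2 = 1/2  ->  a_5 = 1/40
Truncated series: y(x) = -1 + x + x^2 + (1/2) x^3 + (1/8) x^4 + (1/40) x^5 + O(x^6).

a_0 = -1; a_1 = 1; a_2 = 1; a_3 = 1/2; a_4 = 1/8; a_5 = 1/40


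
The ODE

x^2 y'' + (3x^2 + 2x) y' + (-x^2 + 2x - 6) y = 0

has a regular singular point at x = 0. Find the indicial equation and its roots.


Divide by x^2 to reach normal form y'' + P_1(x) y' + P_2(x) y = 0 with P_1(x) = 3 + 2/x and P_2(x) = -1 + 2/x - 6/x^2.
x = 0 is a singular point because the y'-coefficient 3 + 2/x has a pole at x = 0 and the y-coefficient -1 + 2/x - 6/x^2 has a pole at x = 0.
It is a regular singular point because x P_1(x) = p(x) = 3x + 2 and x^2 P_2(x) = q(x) = -x^2 + 2x - 6 are polynomials, hence analytic at x = 0.
p(0) = 2,  q(0) = -6.
Indicial equation: r(r-1) + p(0) r + q(0) = 0, i.e. r^2 + (p(0) - 1) r + q(0) = 0, i.e. r^2 + 1 r - 6 = 0.
Discriminant: (1)^2 - 4(-6) = 25, so r = (-1 ± 5)/2.
Solving: r_1 = 2, r_2 = -3.

indicial: r^2 + 1 r - 6 = 0; roots r_1 = 2, r_2 = -3


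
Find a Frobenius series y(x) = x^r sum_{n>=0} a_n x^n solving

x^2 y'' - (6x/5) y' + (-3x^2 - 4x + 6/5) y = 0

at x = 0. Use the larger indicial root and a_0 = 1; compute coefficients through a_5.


Write in Frobenius form y'' + (p(x)/x) y' + (q(x)/x^2) y = 0:
  p(x) = -6/5,  q(x) = -3x^2 - 4x + 6/5.
Indicial equation: r(r-1) + (-6/5) r + (6/5) = 0 -> roots r_1 = 6/5, r_2 = 1.
Take r = r_1 = 6/5. Let y(x) = x^r sum_{n>=0} a_n x^n with a_0 = 1.
Substitute y = x^r sum a_n x^n and match x^{r+n}. The recurrence is
  D(n) a_n - 4 a_{n-1} - 3 a_{n-2} = 0,  where D(n) = (r+n)(r+n-1) + (-6/5)(r+n) + (6/5).
  a_n = [4 a_{n-1} + 3 a_{n-2}] / D(n).
Since the indicial polynomial factors as (r - r_1)(r - r_2), D(n) = (r_1 + n - r_1)(r_1 + n - r_2) = n(n + 1/5).
Evaluating step by step (a_0 = 1):
  n = 1: D(1) = 1(1 + 1/5) = 6/5; numerator = 4(1) = 4; a_1 = (4)/(6/5) = 10/3
  n = 2: D(2) = 2(2 + 1/5) = 22/5; numerator = 4(10/3) + 3(1) = 49/3; a_2 = (49/3)/(22/5) = 245/66
  n = 3: D(3) = 3(3 + 1/5) = 48/5; numerator = 4(245/66) + 3(10/3) = 820/33; a_3 = (820/33)/(48/5) = 1025/396
  n = 4: D(4) = 4(4 + 1/5) = 84/5; numerator = 4(1025/396) + 3(245/66) = 4255/198; a_4 = (4255/198)/(84/5) = 21275/16632
  n = 5: D(5) = 5(5 + 1/5) = 26; numerator = 4(21275/16632) + 3(1025/396) = 107125/8316; a_5 = (107125/8316)/(26) = 107125/216216

r = 6/5; a_0 = 1; a_1 = 10/3; a_2 = 245/66; a_3 = 1025/396; a_4 = 21275/16632; a_5 = 107125/216216


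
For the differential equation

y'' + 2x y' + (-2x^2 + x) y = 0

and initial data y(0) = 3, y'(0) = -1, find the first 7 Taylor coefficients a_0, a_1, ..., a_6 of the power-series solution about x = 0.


Ansatz: y(x) = sum_{n>=0} a_n x^n, so y'(x) = sum_{n>=1} n a_n x^(n-1) and y''(x) = sum_{n>=2} n(n-1) a_n x^(n-2).
Substitute into P(x) y'' + Q(x) y' + R(x) y = 0 with P(x) = 1, Q(x) = 2x, R(x) = -2x^2 + x, and match powers of x.
Initial conditions: a_0 = 3, a_1 = -1.
Setting the coefficient of each power of x to zero and solving order by order (substituting the coefficients already found):
  x^0: 2 a_2 = 0  ->  a_2 = 0
  x^1: 6 a_3 + 2 a_1 + a_0 = 0  ->  6 a_3 = -2 a_1 - a_0 = -1  ->  a_3 = -1/6
  x^2: 12 a_4 + 4 a_2 + a_1 - 2 a_0 = 0  ->  12 a_4 = -4 a_2 - a_1 + 2 a_0 = 7  ->  a_4 = 7/12
  x^3: 20 a_5 + 6 a_3 + a_2 - 2 a_1 = 0  ->  20 a_5 = -6 a_3 - a_2 + 2 a_1 = -1  ->  a_5 = -1/20
  x^4: 30 a_6 + 8 a_4 + a_3 - 2 a_2 = 0  ->  30 a_6 = -8 a_4 - a_3 + 2 a_2 = -9/2  ->  a_6 = -3/20
Truncated series: y(x) = 3 - x - (1/6) x^3 + (7/12) x^4 - (1/20) x^5 - (3/20) x^6 + O(x^7).

a_0 = 3; a_1 = -1; a_2 = 0; a_3 = -1/6; a_4 = 7/12; a_5 = -1/20; a_6 = -3/20


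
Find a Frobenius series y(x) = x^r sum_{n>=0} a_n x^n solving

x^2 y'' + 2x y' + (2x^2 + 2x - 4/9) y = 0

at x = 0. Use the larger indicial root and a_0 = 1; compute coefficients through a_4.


Write in Frobenius form y'' + (p(x)/x) y' + (q(x)/x^2) y = 0:
  p(x) = 2,  q(x) = 2x^2 + 2x - 4/9.
Indicial equation: r(r-1) + (2) r + (-4/9) = 0 -> roots r_1 = 1/3, r_2 = -4/3.
Take r = r_1 = 1/3. Let y(x) = x^r sum_{n>=0} a_n x^n with a_0 = 1.
Substitute y = x^r sum a_n x^n and match x^{r+n}. The recurrence is
  D(n) a_n + 2 a_{n-1} + 2 a_{n-2} = 0,  where D(n) = (r+n)(r+n-1) + (2)(r+n) + (-4/9).
  a_n = [-2 a_{n-1} - 2 a_{n-2}] / D(n).
Since the indicial polynomial factors as (r - r_1)(r - r_2), D(n) = (r_1 + n - r_1)(r_1 + n - r_2) = n(n + 5/3).
Evaluating step by step (a_0 = 1):
  n = 1: D(1) = 1(1 + 5/3) = 8/3; numerator = -2(1) = -2; a_1 = (-2)/(8/3) = -3/4
  n = 2: D(2) = 2(2 + 5/3) = 22/3; numerator = -2(-3/4) - 2(1) = -1/2; a_2 = (-1/2)/(22/3) = -3/44
  n = 3: D(3) = 3(3 + 5/3) = 14; numerator = -2(-3/44) - 2(-3/4) = 18/11; a_3 = (18/11)/(14) = 9/77
  n = 4: D(4) = 4(4 + 5/3) = 68/3; numerator = -2(9/77) - 2(-3/44) = -15/154; a_4 = (-15/154)/(68/3) = -45/10472

r = 1/3; a_0 = 1; a_1 = -3/4; a_2 = -3/44; a_3 = 9/77; a_4 = -45/10472
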